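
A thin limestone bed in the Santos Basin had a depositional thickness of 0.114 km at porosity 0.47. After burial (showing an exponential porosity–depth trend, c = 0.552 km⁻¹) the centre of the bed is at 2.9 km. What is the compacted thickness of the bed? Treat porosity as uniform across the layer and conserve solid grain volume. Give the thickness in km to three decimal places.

0.067 km

Porosity at 2.9 km: n = 0.47·exp(−0.552×2.9) = 0.0948
Solid-volume conservation: h(1−n) = h₀(1−n₀) ⇒ h = h₀·(1−n₀)/(1−n)
h = 0.114 × (1 − 0.47)/(1 − 0.0948) = 0.114 × 0.5855 = 0.0667 km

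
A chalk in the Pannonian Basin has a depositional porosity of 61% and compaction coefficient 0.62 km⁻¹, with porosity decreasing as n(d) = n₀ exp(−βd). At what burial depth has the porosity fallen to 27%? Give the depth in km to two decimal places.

Invert Athy's law: d = ln(n₀/n) / β
d = ln(0.61/0.27) / 0.62 = ln(2.259) / 0.62 = 0.8150 / 0.62 = 1.315 km

1.31 km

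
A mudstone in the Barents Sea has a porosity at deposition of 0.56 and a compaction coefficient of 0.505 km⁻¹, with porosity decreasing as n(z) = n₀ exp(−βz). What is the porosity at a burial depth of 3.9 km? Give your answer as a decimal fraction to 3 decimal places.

n = n₀·exp(−β·z) = 0.56 × exp(−0.505 × 3.9) = 0.56 × exp(−1.97)
  = 0.56 × 0.1395 = 0.0781

0.078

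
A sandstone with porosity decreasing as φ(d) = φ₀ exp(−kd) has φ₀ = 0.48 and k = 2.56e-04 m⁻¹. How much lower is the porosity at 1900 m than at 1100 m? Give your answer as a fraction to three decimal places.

0.067

Working in km (1 km = 1000 m; k in km⁻¹ = k in m⁻¹ × 1000):
φ(1.1) = 0.48·e^(−0.256×1.1) = 0.3622
φ(1.9) = 0.48·e^(−0.256×1.9) = 0.2951
Δφ = 0.3622 − 0.2951 = 0.0671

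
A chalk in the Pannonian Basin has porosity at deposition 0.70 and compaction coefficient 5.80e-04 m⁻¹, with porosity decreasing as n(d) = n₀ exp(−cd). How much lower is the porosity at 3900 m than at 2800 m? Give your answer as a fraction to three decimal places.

Working in km (1 km = 1000 m; c in km⁻¹ = c in m⁻¹ × 1000):
n(2.8) = 0.7·e^(−0.58×2.8) = 0.1380
n(3.9) = 0.7·e^(−0.58×3.9) = 0.0729
Δn = 0.1380 − 0.0729 = 0.0651

0.065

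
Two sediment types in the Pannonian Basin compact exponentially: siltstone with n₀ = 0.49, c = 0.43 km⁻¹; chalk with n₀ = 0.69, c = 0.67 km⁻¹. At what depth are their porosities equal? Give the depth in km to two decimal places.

1.43 km

Set n₀ₐ e^(−cₐz) = n₀ᵦ e^(−cᵦz) ⇒ ln(n₀ₐ/n₀ᵦ) = (cₐ − cᵦ)·z
z = ln(0.49/0.69) / (0.43 − 0.67) = -0.3423 / -0.24 = 1.426 km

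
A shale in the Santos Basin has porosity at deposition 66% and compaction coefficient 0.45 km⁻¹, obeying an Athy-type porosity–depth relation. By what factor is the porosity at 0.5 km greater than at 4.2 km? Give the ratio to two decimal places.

5.29

φ(Z₁)/φ(Z₂) = e^(−β·Z₁)/e^(−β·Z₂) = e^{β(Z₂−Z₁)}
= exp(0.45 × 3.7) = exp(1.665) = 5.2857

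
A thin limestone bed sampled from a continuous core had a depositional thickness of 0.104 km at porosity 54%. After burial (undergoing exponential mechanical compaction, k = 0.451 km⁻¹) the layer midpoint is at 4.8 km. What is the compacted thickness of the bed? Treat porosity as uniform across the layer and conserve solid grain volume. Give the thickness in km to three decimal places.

0.051 km

Porosity at 4.8 km: n = 0.54·exp(−0.451×4.8) = 0.0620
Solid-volume conservation: h(1−n) = h₀(1−n₀) ⇒ h = h₀·(1−n₀)/(1−n)
h = 0.104 × (1 − 0.54)/(1 − 0.0620) = 0.104 × 0.4904 = 0.0510 km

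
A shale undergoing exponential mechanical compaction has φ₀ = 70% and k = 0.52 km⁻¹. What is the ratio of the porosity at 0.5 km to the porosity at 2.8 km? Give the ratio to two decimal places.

φ(d₁)/φ(d₂) = e^(−k·d₁)/e^(−k·d₂) = e^{k(d₂−d₁)}
= exp(0.52 × 2.3) = exp(1.196) = 3.3069

3.31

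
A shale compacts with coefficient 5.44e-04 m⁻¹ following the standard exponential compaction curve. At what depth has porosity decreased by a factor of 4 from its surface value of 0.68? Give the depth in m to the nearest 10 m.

Working in km (1 km = 1000 m; k in km⁻¹ = k in m⁻¹ × 1000):
phi/phi₀ = 1/4 ⇒ exp(−k·z) = 1/4 ⇒ z = ln(4) / k
z = 1.3863 / 0.544 = 2.548 km

2550 m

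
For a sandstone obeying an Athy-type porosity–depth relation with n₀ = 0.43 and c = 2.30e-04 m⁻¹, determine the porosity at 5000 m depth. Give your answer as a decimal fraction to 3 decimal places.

Working in km (1 km = 1000 m; c in km⁻¹ = c in m⁻¹ × 1000):
n = n₀·exp(−c·z) = 0.43 × exp(−0.23 × 5) = 0.43 × exp(−1.15)
  = 0.43 × 0.3166 = 0.1362

0.136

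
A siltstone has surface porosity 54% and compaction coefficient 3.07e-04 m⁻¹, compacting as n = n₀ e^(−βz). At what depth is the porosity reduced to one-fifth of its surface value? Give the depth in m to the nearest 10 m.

Working in km (1 km = 1000 m; β in km⁻¹ = β in m⁻¹ × 1000):
n/n₀ = 1/5 ⇒ exp(−β·z) = 1/5 ⇒ z = ln(5) / β
z = 1.6094 / 0.307 = 5.242 km

5240 m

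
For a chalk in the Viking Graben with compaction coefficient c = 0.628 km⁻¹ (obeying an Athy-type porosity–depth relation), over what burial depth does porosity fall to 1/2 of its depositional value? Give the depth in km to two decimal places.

n/n₀ = 1/2 ⇒ exp(−c·d) = 1/2 ⇒ d = ln(2) / c
d = 0.6931 / 0.628 = 1.104 km

1.10 km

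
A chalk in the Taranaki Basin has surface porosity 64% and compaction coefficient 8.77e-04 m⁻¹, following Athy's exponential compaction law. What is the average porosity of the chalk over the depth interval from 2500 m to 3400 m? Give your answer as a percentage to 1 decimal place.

Working in km (1 km = 1000 m; c in km⁻¹ = c in m⁻¹ × 1000):
⟨n⟩ = (1/(z₂−z₁)) ∫ n₀ e^(−cz) dz = n₀·(e^(−c·z₁) − e^(−c·z₂)) / (c·(z₂−z₁))
e^(−0.877×2.5) = 0.1116; e^(−0.877×3.4) = 0.0507
⟨n⟩ = 0.64 × (0.1116 − 0.0507) / (0.877 × 0.9) = 0.64 × 0.0772 = 0.0494

4.9%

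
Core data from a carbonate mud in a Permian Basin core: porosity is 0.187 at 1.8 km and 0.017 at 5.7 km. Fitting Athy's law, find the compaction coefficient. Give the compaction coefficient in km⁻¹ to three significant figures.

0.615 km⁻¹

Athy: φ(z) = φ₀ e^(−cz) ⇒ φ₁/φ₂ = e^{c(z₂−z₁)} ⇒ c = ln(φ₁/φ₂)/(z₂−z₁)
c = ln(0.187/0.017) / (5.7 − 1.8) = ln(11) / 3.9 = 2.3979 / 3.9 = 0.6148 km⁻¹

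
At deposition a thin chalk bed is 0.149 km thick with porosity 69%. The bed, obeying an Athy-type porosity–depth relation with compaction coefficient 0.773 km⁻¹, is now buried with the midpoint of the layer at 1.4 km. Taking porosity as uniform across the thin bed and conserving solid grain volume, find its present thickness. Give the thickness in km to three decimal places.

0.060 km

Porosity at 1.4 km: phi = 0.69·exp(−0.773×1.4) = 0.2338
Solid-volume conservation: h(1−phi) = h₀(1−phi₀) ⇒ h = h₀·(1−phi₀)/(1−phi)
h = 0.149 × (1 − 0.69)/(1 − 0.2338) = 0.149 × 0.4046 = 0.0603 km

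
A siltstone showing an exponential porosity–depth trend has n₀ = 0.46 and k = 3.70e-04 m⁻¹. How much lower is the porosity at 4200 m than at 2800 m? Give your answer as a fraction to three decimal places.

0.066

Working in km (1 km = 1000 m; k in km⁻¹ = k in m⁻¹ × 1000):
n(2.8) = 0.46·e^(−0.37×2.8) = 0.1632
n(4.2) = 0.46·e^(−0.37×4.2) = 0.0972
Δn = 0.1632 − 0.0972 = 0.0660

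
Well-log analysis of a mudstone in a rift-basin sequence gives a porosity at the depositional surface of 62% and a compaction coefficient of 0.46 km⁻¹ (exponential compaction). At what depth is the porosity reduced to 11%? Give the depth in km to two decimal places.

Invert Athy's law: z = ln(phi₀/phi) / c
z = ln(0.62/0.11) / 0.46 = ln(5.636) / 0.46 = 1.7292 / 0.46 = 3.759 km

3.76 km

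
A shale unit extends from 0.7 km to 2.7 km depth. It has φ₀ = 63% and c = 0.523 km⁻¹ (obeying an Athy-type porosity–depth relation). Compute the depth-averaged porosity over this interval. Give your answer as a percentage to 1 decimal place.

⟨φ⟩ = (1/(d₂−d₁)) ∫ φ₀ e^(−cd) dd = φ₀·(e^(−c·d₁) − e^(−c·d₂)) / (c·(d₂−d₁))
e^(−0.523×0.7) = 0.6934; e^(−0.523×2.7) = 0.2436
⟨φ⟩ = 0.63 × (0.6934 − 0.2436) / (0.523 × 2) = 0.63 × 0.4300 = 0.2709

27.1%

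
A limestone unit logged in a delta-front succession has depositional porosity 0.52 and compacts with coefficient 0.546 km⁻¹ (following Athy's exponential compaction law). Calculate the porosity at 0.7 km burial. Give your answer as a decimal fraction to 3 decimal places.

φ = φ₀·exp(−k·Z) = 0.52 × exp(−0.546 × 0.7) = 0.52 × exp(−0.3822)
  = 0.52 × 0.6824 = 0.3548

0.355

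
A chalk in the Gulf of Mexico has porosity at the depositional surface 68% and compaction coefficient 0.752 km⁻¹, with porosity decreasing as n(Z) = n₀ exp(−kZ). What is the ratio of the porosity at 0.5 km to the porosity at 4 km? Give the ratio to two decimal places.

13.90

n(Z₁)/n(Z₂) = e^(−k·Z₁)/e^(−k·Z₂) = e^{k(Z₂−Z₁)}
= exp(0.752 × 3.5) = exp(2.632) = 13.9015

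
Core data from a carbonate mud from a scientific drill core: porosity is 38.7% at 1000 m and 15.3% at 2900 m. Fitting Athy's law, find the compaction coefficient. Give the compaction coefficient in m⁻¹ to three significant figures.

0.000488 m⁻¹

Working in km (1 km = 1000 m; k in km⁻¹ = k in m⁻¹ × 1000):
Athy: phi(Z) = phi₀ e^(−kZ) ⇒ phi₁/phi₂ = e^{k(Z₂−Z₁)} ⇒ k = ln(phi₁/phi₂)/(Z₂−Z₁)
k = ln(0.387/0.153) / (2.9 − 1) = ln(2.529) / 1.9 = 0.9280 / 1.9 = 0.4884 km⁻¹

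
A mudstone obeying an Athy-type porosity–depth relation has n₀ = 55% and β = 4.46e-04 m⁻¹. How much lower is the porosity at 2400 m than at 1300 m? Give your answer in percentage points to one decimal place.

11.9 percentage points

Working in km (1 km = 1000 m; β in km⁻¹ = β in m⁻¹ × 1000):
n(1.3) = 0.55·e^(−0.446×1.3) = 0.3080
n(2.4) = 0.55·e^(−0.446×2.4) = 0.1886
Δn = 0.3080 − 0.1886 = 0.1194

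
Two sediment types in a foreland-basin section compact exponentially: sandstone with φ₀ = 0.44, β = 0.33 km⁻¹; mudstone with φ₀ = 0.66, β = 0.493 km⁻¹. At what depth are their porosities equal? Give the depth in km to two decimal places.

2.49 km

Set φ₀ₐ e^(−βₐd) = φ₀ᵦ e^(−βᵦd) ⇒ ln(φ₀ₐ/φ₀ᵦ) = (βₐ − βᵦ)·d
d = ln(0.44/0.66) / (0.33 − 0.493) = -0.4055 / -0.163 = 2.488 km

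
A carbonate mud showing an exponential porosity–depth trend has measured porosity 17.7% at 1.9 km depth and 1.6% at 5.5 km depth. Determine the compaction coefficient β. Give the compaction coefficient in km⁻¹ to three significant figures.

0.668 km⁻¹

Athy: φ(z) = φ₀ e^(−βz) ⇒ φ₁/φ₂ = e^{β(z₂−z₁)} ⇒ β = ln(φ₁/φ₂)/(z₂−z₁)
β = ln(0.177/0.016) / (5.5 − 1.9) = ln(11.06) / 3.6 = 2.4036 / 3.6 = 0.6677 km⁻¹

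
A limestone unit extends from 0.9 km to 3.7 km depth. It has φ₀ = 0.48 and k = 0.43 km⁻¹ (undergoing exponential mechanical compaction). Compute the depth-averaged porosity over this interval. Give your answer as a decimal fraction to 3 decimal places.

⟨φ⟩ = (1/(d₂−d₁)) ∫ φ₀ e^(−kd) dd = φ₀·(e^(−k·d₁) − e^(−k·d₂)) / (k·(d₂−d₁))
e^(−0.43×0.9) = 0.6791; e^(−0.43×3.7) = 0.2037
⟨φ⟩ = 0.48 × (0.6791 − 0.2037) / (0.43 × 2.8) = 0.48 × 0.3948 = 0.1895

0.190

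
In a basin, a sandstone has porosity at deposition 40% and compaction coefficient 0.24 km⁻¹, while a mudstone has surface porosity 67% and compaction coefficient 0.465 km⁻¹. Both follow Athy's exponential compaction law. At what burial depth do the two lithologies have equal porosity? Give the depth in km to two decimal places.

Set n₀ₐ e^(−cₐd) = n₀ᵦ e^(−cᵦd) ⇒ ln(n₀ₐ/n₀ᵦ) = (cₐ − cᵦ)·d
d = ln(0.4/0.67) / (0.24 − 0.465) = -0.5158 / -0.225 = 2.293 km

2.29 km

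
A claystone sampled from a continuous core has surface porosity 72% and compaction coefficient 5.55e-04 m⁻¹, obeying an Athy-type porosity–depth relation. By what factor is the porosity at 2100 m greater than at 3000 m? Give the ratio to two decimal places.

Working in km (1 km = 1000 m; β in km⁻¹ = β in m⁻¹ × 1000):
n(z₁)/n(z₂) = e^(−β·z₁)/e^(−β·z₂) = e^{β(z₂−z₁)}
= exp(0.555 × 0.9) = exp(0.4995) = 1.6479

1.65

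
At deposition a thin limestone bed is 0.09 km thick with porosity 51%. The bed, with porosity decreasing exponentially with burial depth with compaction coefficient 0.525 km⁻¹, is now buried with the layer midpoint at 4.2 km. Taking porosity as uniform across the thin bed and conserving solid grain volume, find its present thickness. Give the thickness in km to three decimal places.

0.047 km

Porosity at 4.2 km: phi = 0.51·exp(−0.525×4.2) = 0.0562
Solid-volume conservation: h(1−phi) = h₀(1−phi₀) ⇒ h = h₀·(1−phi₀)/(1−phi)
h = 0.09 × (1 − 0.51)/(1 − 0.0562) = 0.09 × 0.5192 = 0.0467 km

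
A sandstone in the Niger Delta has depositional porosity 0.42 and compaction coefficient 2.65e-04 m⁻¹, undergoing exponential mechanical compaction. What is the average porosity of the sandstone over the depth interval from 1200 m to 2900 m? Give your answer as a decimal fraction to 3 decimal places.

0.246

Working in km (1 km = 1000 m; k in km⁻¹ = k in m⁻¹ × 1000):
⟨phi⟩ = (1/(d₂−d₁)) ∫ phi₀ e^(−kd) dd = phi₀·(e^(−k·d₁) − e^(−k·d₂)) / (k·(d₂−d₁))
e^(−0.265×1.2) = 0.7276; e^(−0.265×2.9) = 0.4637
⟨phi⟩ = 0.42 × (0.7276 − 0.4637) / (0.265 × 1.7) = 0.42 × 0.5858 = 0.2460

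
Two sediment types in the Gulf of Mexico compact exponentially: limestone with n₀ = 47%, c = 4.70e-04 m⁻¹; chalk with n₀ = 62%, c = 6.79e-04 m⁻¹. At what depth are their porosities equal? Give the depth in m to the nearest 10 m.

1330 m

Working in km (1 km = 1000 m; c in km⁻¹ = c in m⁻¹ × 1000):
Set n₀ₐ e^(−cₐz) = n₀ᵦ e^(−cᵦz) ⇒ ln(n₀ₐ/n₀ᵦ) = (cₐ − cᵦ)·z
z = ln(0.47/0.62) / (0.47 − 0.679) = -0.2770 / -0.209 = 1.325 km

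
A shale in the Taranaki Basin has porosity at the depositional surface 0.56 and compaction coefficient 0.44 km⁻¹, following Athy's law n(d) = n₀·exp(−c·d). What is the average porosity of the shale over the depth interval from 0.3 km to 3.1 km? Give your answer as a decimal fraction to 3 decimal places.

⟨n⟩ = (1/(d₂−d₁)) ∫ n₀ e^(−cd) dd = n₀·(e^(−c·d₁) − e^(−c·d₂)) / (c·(d₂−d₁))
e^(−0.44×0.3) = 0.8763; e^(−0.44×3.1) = 0.2556
⟨n⟩ = 0.56 × (0.8763 − 0.2556) / (0.44 × 2.8) = 0.56 × 0.5038 = 0.2821

0.282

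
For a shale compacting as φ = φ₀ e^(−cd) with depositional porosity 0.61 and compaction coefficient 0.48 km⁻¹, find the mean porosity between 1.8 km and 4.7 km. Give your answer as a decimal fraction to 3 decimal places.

0.139

⟨φ⟩ = (1/(d₂−d₁)) ∫ φ₀ e^(−cd) dd = φ₀·(e^(−c·d₁) − e^(−c·d₂)) / (c·(d₂−d₁))
e^(−0.48×1.8) = 0.4215; e^(−0.48×4.7) = 0.1048
⟨φ⟩ = 0.61 × (0.4215 − 0.1048) / (0.48 × 2.9) = 0.61 × 0.2275 = 0.1388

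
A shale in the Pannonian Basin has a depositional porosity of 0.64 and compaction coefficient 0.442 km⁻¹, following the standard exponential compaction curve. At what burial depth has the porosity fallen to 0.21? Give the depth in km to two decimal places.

Invert Athy's law: z = ln(φ₀/φ) / k
z = ln(0.64/0.21) / 0.442 = ln(3.048) / 0.442 = 1.1144 / 0.442 = 2.521 km

2.52 km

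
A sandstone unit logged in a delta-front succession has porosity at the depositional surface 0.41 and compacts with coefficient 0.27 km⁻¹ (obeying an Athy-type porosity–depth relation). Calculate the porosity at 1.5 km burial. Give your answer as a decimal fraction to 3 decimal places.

0.273

n = n₀·exp(−β·z) = 0.41 × exp(−0.27 × 1.5) = 0.41 × exp(−0.405)
  = 0.41 × 0.6670 = 0.2735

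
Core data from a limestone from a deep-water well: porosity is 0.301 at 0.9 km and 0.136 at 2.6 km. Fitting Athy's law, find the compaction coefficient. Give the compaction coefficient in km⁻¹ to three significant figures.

0.467 km⁻¹

Athy: n(z) = n₀ e^(−kz) ⇒ n₁/n₂ = e^{k(z₂−z₁)} ⇒ k = ln(n₁/n₂)/(z₂−z₁)
k = ln(0.301/0.136) / (2.6 − 0.9) = ln(2.213) / 1.7 = 0.7945 / 1.7 = 0.4673 km⁻¹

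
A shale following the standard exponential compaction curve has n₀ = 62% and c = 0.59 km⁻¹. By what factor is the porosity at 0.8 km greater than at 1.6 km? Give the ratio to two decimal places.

1.60

n(Z₁)/n(Z₂) = e^(−c·Z₁)/e^(−c·Z₂) = e^{c(Z₂−Z₁)}
= exp(0.59 × 0.8) = exp(0.472) = 1.6032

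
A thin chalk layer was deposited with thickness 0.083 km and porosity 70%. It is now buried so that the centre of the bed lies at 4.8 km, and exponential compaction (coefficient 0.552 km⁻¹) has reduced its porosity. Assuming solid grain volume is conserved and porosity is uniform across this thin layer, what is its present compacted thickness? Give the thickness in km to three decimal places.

0.026 km

Porosity at 4.8 km: φ = 0.7·exp(−0.552×4.8) = 0.0495
Solid-volume conservation: h(1−φ) = h₀(1−φ₀) ⇒ h = h₀·(1−φ₀)/(1−φ)
h = 0.083 × (1 − 0.7)/(1 − 0.0495) = 0.083 × 0.3156 = 0.0262 km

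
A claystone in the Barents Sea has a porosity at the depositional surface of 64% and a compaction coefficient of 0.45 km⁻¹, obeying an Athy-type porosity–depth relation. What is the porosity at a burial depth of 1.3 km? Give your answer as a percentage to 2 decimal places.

φ = φ₀·exp(−c·Z) = 0.64 × exp(−0.45 × 1.3) = 0.64 × exp(−0.585)
  = 0.64 × 0.5571 = 0.3565

35.65%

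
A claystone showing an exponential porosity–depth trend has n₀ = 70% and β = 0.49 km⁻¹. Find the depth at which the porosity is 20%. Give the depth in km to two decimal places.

Invert Athy's law: Z = ln(n₀/n) / β
Z = ln(0.7/0.2) / 0.49 = ln(3.5) / 0.49 = 1.2528 / 0.49 = 2.557 km

2.56 km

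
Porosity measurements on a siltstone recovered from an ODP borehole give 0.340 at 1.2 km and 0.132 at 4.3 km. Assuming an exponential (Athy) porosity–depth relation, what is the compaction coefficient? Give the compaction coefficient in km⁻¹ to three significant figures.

0.305 km⁻¹

Athy: n(Z) = n₀ e^(−cZ) ⇒ n₁/n₂ = e^{c(Z₂−Z₁)} ⇒ c = ln(n₁/n₂)/(Z₂−Z₁)
c = ln(0.34/0.132) / (4.3 − 1.2) = ln(2.576) / 3.1 = 0.9461 / 3.1 = 0.3052 km⁻¹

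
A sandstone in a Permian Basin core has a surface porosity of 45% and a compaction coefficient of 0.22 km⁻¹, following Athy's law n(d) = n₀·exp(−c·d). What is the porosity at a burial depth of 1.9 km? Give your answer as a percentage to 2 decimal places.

n = n₀·exp(−c·d) = 0.45 × exp(−0.22 × 1.9) = 0.45 × exp(−0.418)
  = 0.45 × 0.6584 = 0.2963

29.63%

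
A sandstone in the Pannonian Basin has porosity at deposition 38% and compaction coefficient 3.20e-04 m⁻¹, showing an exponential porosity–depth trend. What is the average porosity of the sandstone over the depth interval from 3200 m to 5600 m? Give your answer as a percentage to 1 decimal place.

Working in km (1 km = 1000 m; c in km⁻¹ = c in m⁻¹ × 1000):
⟨φ⟩ = (1/(d₂−d₁)) ∫ φ₀ e^(−cd) dd = φ₀·(e^(−c·d₁) − e^(−c·d₂)) / (c·(d₂−d₁))
e^(−0.32×3.2) = 0.3592; e^(−0.32×5.6) = 0.1666
⟨φ⟩ = 0.38 × (0.3592 − 0.1666) / (0.32 × 2.4) = 0.38 × 0.2507 = 0.0953

9.5%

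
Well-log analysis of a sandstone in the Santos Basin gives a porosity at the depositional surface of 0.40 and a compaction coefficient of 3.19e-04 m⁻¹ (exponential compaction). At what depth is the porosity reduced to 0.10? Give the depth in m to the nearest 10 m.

Working in km (1 km = 1000 m; β in km⁻¹ = β in m⁻¹ × 1000):
Invert Athy's law: Z = ln(phi₀/phi) / β
Z = ln(0.4/0.1) / 0.319 = ln(4) / 0.319 = 1.3863 / 0.319 = 4.346 km

4350 m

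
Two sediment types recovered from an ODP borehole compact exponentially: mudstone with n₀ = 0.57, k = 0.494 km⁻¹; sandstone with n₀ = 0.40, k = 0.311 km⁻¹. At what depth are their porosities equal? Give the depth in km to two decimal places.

Set n₀ₐ e^(−kₐz) = n₀ᵦ e^(−kᵦz) ⇒ ln(n₀ₐ/n₀ᵦ) = (kₐ − kᵦ)·z
z = ln(0.57/0.4) / (0.494 − 0.311) = 0.3542 / 0.183 = 1.935 km

1.94 km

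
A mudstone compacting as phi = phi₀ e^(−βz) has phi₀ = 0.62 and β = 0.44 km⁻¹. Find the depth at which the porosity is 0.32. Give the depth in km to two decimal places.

Invert Athy's law: z = ln(phi₀/phi) / β
z = ln(0.62/0.32) / 0.44 = ln(1.938) / 0.44 = 0.6614 / 0.44 = 1.503 km

1.50 km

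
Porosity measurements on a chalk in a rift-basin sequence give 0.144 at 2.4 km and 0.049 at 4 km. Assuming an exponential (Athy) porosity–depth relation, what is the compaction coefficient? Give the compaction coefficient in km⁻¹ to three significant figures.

Athy: phi(d) = phi₀ e^(−cd) ⇒ phi₁/phi₂ = e^{c(d₂−d₁)} ⇒ c = ln(phi₁/phi₂)/(d₂−d₁)
c = ln(0.144/0.049) / (4 − 2.4) = ln(2.939) / 1.6 = 1.0780 / 1.6 = 0.6737 km⁻¹

0.674 km⁻¹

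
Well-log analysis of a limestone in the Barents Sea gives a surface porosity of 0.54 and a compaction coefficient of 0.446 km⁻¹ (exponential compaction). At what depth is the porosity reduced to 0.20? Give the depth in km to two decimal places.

Invert Athy's law: z = ln(phi₀/phi) / k
z = ln(0.54/0.2) / 0.446 = ln(2.7) / 0.446 = 0.9933 / 0.446 = 2.227 km

2.23 km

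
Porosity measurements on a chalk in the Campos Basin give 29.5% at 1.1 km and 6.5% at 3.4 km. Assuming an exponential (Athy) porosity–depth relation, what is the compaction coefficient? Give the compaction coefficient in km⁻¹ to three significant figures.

0.658 km⁻¹

Athy: phi(d) = phi₀ e^(−kd) ⇒ phi₁/phi₂ = e^{k(d₂−d₁)} ⇒ k = ln(phi₁/phi₂)/(d₂−d₁)
k = ln(0.295/0.065) / (3.4 − 1.1) = ln(4.538) / 2.3 = 1.5126 / 2.3 = 0.6576 km⁻¹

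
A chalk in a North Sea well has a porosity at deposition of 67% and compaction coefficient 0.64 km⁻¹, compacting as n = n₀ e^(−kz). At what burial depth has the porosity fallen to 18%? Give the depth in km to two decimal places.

2.05 km

Invert Athy's law: z = ln(n₀/n) / k
z = ln(0.67/0.18) / 0.64 = ln(3.722) / 0.64 = 1.3143 / 0.64 = 2.054 km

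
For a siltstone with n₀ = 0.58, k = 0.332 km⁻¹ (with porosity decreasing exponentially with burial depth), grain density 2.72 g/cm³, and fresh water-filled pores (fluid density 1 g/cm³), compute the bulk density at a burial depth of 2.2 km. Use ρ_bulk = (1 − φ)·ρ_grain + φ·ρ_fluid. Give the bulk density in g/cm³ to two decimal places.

Porosity at depth: n = 0.58·exp(−0.332×2.2) = 0.58×0.4817 = 0.2794
Bulk density: ρ_b = (1−n)ρ_g + n·ρ_f = 0.7206×2.72 + 0.2794×1
       = 1.960 + 0.279 = 2.239 g/cm³

2.24 g/cm³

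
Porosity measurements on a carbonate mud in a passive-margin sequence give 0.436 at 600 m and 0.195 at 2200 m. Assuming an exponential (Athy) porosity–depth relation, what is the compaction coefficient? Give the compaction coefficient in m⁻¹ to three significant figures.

0.000503 m⁻¹

Working in km (1 km = 1000 m; β in km⁻¹ = β in m⁻¹ × 1000):
Athy: phi(z) = phi₀ e^(−βz) ⇒ phi₁/phi₂ = e^{β(z₂−z₁)} ⇒ β = ln(phi₁/phi₂)/(z₂−z₁)
β = ln(0.436/0.195) / (2.2 − 0.6) = ln(2.236) / 1.6 = 0.8046 / 1.6 = 0.5029 km⁻¹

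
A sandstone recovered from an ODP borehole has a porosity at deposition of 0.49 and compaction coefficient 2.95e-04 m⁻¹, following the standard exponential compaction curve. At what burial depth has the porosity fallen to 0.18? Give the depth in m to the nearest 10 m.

Working in km (1 km = 1000 m; β in km⁻¹ = β in m⁻¹ × 1000):
Invert Athy's law: Z = ln(φ₀/φ) / β
Z = ln(0.49/0.18) / 0.295 = ln(2.722) / 0.295 = 1.0014 / 0.295 = 3.395 km

3390 m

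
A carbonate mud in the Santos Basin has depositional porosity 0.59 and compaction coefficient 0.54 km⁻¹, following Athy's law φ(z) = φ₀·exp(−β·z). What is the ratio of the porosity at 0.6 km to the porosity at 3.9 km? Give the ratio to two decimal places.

5.94

φ(z₁)/φ(z₂) = e^(−β·z₁)/e^(−β·z₂) = e^{β(z₂−z₁)}
= exp(0.54 × 3.3) = exp(1.782) = 5.9417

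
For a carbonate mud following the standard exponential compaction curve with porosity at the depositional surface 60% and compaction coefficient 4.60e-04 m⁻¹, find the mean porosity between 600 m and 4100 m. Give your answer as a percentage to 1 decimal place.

Working in km (1 km = 1000 m; β in km⁻¹ = β in m⁻¹ × 1000):
⟨φ⟩ = (1/(d₂−d₁)) ∫ φ₀ e^(−βd) dd = φ₀·(e^(−β·d₁) − e^(−β·d₂)) / (β·(d₂−d₁))
e^(−0.46×0.6) = 0.7588; e^(−0.46×4.1) = 0.1517
⟨φ⟩ = 0.6 × (0.7588 − 0.1517) / (0.46 × 3.5) = 0.6 × 0.3771 = 0.2263

22.6%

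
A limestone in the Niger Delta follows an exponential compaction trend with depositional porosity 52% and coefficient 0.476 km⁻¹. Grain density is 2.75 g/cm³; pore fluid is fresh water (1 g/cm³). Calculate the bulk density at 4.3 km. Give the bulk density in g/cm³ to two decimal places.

Porosity at depth: n = 0.52·exp(−0.476×4.3) = 0.52×0.1291 = 0.0672
Bulk density: ρ_b = (1−n)ρ_g + n·ρ_f = 0.9328×2.75 + 0.0672×1
       = 2.565 + 0.067 = 2.632 g/cm³

2.63 g/cm³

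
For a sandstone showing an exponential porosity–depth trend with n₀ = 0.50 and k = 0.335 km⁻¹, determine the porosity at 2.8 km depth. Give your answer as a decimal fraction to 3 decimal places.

n = n₀·exp(−k·Z) = 0.5 × exp(−0.335 × 2.8) = 0.5 × exp(−0.938)
  = 0.5 × 0.3914 = 0.1957

0.196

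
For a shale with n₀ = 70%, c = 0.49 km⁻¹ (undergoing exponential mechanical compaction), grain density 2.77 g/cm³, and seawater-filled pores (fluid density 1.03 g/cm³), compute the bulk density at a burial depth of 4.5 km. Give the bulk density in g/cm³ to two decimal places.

2.64 g/cm³

Porosity at depth: n = 0.7·exp(−0.49×4.5) = 0.7×0.1103 = 0.0772
Bulk density: ρ_b = (1−n)ρ_g + n·ρ_f = 0.9228×2.77 + 0.0772×1.03
       = 2.556 + 0.079 = 2.636 g/cm³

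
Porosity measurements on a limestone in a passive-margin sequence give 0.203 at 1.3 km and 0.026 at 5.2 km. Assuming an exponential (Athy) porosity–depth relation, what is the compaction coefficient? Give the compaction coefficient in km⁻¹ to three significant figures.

Athy: phi(Z) = phi₀ e^(−cZ) ⇒ phi₁/phi₂ = e^{c(Z₂−Z₁)} ⇒ c = ln(phi₁/phi₂)/(Z₂−Z₁)
c = ln(0.203/0.026) / (5.2 − 1.3) = ln(7.808) / 3.9 = 2.0551 / 3.9 = 0.527 km⁻¹

0.527 km⁻¹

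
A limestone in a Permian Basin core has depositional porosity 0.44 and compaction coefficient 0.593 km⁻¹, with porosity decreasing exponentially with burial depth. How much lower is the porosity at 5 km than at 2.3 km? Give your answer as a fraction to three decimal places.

phi(2.3) = 0.44·e^(−0.593×2.3) = 0.1125
phi(5) = 0.44·e^(−0.593×5) = 0.0227
Δphi = 0.1125 − 0.0227 = 0.0898

0.090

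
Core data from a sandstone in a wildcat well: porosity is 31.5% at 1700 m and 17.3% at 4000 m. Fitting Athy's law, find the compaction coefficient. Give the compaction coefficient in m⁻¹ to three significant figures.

Working in km (1 km = 1000 m; c in km⁻¹ = c in m⁻¹ × 1000):
Athy: φ(d) = φ₀ e^(−cd) ⇒ φ₁/φ₂ = e^{c(d₂−d₁)} ⇒ c = ln(φ₁/φ₂)/(d₂−d₁)
c = ln(0.315/0.173) / (4 − 1.7) = ln(1.821) / 2.3 = 0.5993 / 2.3 = 0.2606 km⁻¹

0.000261 m⁻¹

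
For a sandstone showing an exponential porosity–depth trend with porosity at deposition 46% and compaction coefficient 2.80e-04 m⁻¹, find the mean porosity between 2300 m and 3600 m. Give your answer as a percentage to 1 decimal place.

20.3%

Working in km (1 km = 1000 m; c in km⁻¹ = c in m⁻¹ × 1000):
⟨φ⟩ = (1/(z₂−z₁)) ∫ φ₀ e^(−cz) dz = φ₀·(e^(−c·z₁) − e^(−c·z₂)) / (c·(z₂−z₁))
e^(−0.28×2.3) = 0.5252; e^(−0.28×3.6) = 0.3649
⟨φ⟩ = 0.46 × (0.5252 − 0.3649) / (0.28 × 1.3) = 0.46 × 0.4402 = 0.2025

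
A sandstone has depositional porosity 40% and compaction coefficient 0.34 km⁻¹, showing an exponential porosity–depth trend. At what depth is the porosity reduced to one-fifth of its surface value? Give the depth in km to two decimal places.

4.73 km

φ/φ₀ = 1/5 ⇒ exp(−β·z) = 1/5 ⇒ z = ln(5) / β
z = 1.6094 / 0.34 = 4.734 km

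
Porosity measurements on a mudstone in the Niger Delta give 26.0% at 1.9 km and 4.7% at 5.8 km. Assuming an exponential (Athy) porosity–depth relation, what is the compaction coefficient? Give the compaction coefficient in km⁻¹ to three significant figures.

Athy: phi(d) = phi₀ e^(−kd) ⇒ phi₁/phi₂ = e^{k(d₂−d₁)} ⇒ k = ln(phi₁/phi₂)/(d₂−d₁)
k = ln(0.26/0.047) / (5.8 − 1.9) = ln(5.532) / 3.9 = 1.7105 / 3.9 = 0.4386 km⁻¹

0.439 km⁻¹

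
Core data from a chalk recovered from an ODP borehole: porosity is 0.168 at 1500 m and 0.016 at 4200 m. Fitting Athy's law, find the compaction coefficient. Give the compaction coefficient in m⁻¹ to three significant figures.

Working in km (1 km = 1000 m; β in km⁻¹ = β in m⁻¹ × 1000):
Athy: phi(z) = phi₀ e^(−βz) ⇒ phi₁/phi₂ = e^{β(z₂−z₁)} ⇒ β = ln(phi₁/phi₂)/(z₂−z₁)
β = ln(0.168/0.016) / (4.2 − 1.5) = ln(10.5) / 2.7 = 2.3514 / 2.7 = 0.8709 km⁻¹

0.000871 m⁻¹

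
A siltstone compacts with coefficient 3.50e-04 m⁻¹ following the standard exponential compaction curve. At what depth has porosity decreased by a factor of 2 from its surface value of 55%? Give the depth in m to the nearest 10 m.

1980 m

Working in km (1 km = 1000 m; k in km⁻¹ = k in m⁻¹ × 1000):
phi/phi₀ = 1/2 ⇒ exp(−k·Z) = 1/2 ⇒ Z = ln(2) / k
Z = 0.6931 / 0.35 = 1.980 km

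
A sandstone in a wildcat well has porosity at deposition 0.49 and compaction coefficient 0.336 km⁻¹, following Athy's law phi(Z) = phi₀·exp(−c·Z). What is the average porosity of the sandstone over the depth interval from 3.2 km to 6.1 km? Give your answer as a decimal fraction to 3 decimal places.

⟨phi⟩ = (1/(Z₂−Z₁)) ∫ phi₀ e^(−cZ) dZ = phi₀·(e^(−c·Z₁) − e^(−c·Z₂)) / (c·(Z₂−Z₁))
e^(−0.336×3.2) = 0.3412; e^(−0.336×6.1) = 0.1288
⟨phi⟩ = 0.49 × (0.3412 − 0.1288) / (0.336 × 2.9) = 0.49 × 0.2180 = 0.1068

0.107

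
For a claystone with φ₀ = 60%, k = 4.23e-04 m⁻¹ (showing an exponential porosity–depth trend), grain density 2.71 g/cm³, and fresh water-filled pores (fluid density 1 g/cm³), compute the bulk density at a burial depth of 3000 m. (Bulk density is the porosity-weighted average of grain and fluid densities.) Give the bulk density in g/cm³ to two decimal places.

Working in km (1 km = 1000 m; k in km⁻¹ = k in m⁻¹ × 1000):
Porosity at depth: φ = 0.6·exp(−0.423×3) = 0.6×0.2811 = 0.1687
Bulk density: ρ_b = (1−φ)ρ_g + φ·ρ_f = 0.8313×2.71 + 0.1687×1
       = 2.253 + 0.169 = 2.422 g/cm³

2.42 g/cm³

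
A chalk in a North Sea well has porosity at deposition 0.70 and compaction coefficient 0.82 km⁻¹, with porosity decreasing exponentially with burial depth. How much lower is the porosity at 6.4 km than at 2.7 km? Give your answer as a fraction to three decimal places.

φ(2.7) = 0.7·e^(−0.82×2.7) = 0.0765
φ(6.4) = 0.7·e^(−0.82×6.4) = 0.0037
Δφ = 0.0765 − 0.0037 = 0.0728

0.073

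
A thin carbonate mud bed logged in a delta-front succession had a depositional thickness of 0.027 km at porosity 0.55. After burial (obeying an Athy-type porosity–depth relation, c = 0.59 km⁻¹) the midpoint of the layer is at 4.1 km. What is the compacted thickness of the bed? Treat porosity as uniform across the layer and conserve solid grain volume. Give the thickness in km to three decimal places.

Porosity at 4.1 km: φ = 0.55·exp(−0.59×4.1) = 0.0490
Solid-volume conservation: h(1−φ) = h₀(1−φ₀) ⇒ h = h₀·(1−φ₀)/(1−φ)
h = 0.027 × (1 − 0.55)/(1 − 0.0490) = 0.027 × 0.4732 = 0.0128 km

0.013 km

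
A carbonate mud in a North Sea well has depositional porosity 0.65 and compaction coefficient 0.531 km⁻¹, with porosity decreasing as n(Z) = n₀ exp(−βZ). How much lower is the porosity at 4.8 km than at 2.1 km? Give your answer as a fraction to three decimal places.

0.162

n(2.1) = 0.65·e^(−0.531×2.1) = 0.2131
n(4.8) = 0.65·e^(−0.531×4.8) = 0.0508
Δn = 0.2131 − 0.0508 = 0.1623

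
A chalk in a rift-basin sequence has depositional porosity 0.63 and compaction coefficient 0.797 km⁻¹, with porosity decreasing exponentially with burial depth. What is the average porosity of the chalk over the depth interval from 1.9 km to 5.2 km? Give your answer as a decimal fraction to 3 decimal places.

⟨n⟩ = (1/(Z₂−Z₁)) ∫ n₀ e^(−βZ) dZ = n₀·(e^(−β·Z₁) − e^(−β·Z₂)) / (β·(Z₂−Z₁))
e^(−0.797×1.9) = 0.2200; e^(−0.797×5.2) = 0.0159
⟨n⟩ = 0.63 × (0.2200 − 0.0159) / (0.797 × 3.3) = 0.63 × 0.0776 = 0.0489

0.049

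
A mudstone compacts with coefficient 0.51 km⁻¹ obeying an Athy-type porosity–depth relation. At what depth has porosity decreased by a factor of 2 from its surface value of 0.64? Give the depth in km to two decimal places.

n/n₀ = 1/2 ⇒ exp(−c·z) = 1/2 ⇒ z = ln(2) / c
z = 0.6931 / 0.51 = 1.359 km

1.36 km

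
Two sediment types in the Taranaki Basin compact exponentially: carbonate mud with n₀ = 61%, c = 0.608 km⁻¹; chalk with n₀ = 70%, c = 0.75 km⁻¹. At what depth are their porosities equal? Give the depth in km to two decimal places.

0.97 km

Set n₀ₐ e^(−cₐz) = n₀ᵦ e^(−cᵦz) ⇒ ln(n₀ₐ/n₀ᵦ) = (cₐ − cᵦ)·z
z = ln(0.61/0.7) / (0.608 − 0.75) = -0.1376 / -0.142 = 0.969 km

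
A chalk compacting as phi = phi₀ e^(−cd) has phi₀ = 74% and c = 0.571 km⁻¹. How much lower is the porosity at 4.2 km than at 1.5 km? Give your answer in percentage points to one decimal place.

24.7 percentage points

phi(1.5) = 0.74·e^(−0.571×1.5) = 0.3142
phi(4.2) = 0.74·e^(−0.571×4.2) = 0.0673
Δphi = 0.3142 − 0.0673 = 0.2470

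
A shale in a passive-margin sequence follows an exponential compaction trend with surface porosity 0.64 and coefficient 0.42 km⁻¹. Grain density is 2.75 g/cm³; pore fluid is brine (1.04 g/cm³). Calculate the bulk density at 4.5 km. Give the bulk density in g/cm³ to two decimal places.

2.58 g/cm³

Porosity at depth: n = 0.64·exp(−0.42×4.5) = 0.64×0.1511 = 0.0967
Bulk density: ρ_b = (1−n)ρ_g + n·ρ_f = 0.9033×2.75 + 0.0967×1.04
       = 2.484 + 0.101 = 2.585 g/cm³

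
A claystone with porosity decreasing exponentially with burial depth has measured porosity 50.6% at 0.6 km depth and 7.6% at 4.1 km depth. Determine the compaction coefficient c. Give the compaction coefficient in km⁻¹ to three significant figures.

Athy: φ(d) = φ₀ e^(−cd) ⇒ φ₁/φ₂ = e^{c(d₂−d₁)} ⇒ c = ln(φ₁/φ₂)/(d₂−d₁)
c = ln(0.506/0.076) / (4.1 − 0.6) = ln(6.658) / 3.5 = 1.8958 / 3.5 = 0.5417 km⁻¹

0.542 km⁻¹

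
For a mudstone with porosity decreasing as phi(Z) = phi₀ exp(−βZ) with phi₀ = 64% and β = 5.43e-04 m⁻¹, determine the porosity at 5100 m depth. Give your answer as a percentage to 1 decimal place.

4.0%

Working in km (1 km = 1000 m; β in km⁻¹ = β in m⁻¹ × 1000):
phi = phi₀·exp(−β·Z) = 0.64 × exp(−0.543 × 5.1) = 0.64 × exp(−2.769)
  = 0.64 × 0.0627 = 0.0401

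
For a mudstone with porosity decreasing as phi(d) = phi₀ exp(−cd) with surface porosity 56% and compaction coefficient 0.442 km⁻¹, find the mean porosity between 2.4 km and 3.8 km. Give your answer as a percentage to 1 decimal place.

14.5%

⟨phi⟩ = (1/(d₂−d₁)) ∫ phi₀ e^(−cd) dd = phi₀·(e^(−c·d₁) − e^(−c·d₂)) / (c·(d₂−d₁))
e^(−0.442×2.4) = 0.3462; e^(−0.442×3.8) = 0.1864
⟨phi⟩ = 0.56 × (0.3462 − 0.1864) / (0.442 × 1.4) = 0.56 × 0.2581 = 0.1446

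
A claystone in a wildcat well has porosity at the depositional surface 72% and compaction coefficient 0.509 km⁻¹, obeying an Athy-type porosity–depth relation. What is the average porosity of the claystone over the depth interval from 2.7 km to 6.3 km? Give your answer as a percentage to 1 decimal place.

⟨phi⟩ = (1/(Z₂−Z₁)) ∫ phi₀ e^(−kZ) dZ = phi₀·(e^(−k·Z₁) − e^(−k·Z₂)) / (k·(Z₂−Z₁))
e^(−0.509×2.7) = 0.2530; e^(−0.509×6.3) = 0.0405
⟨phi⟩ = 0.72 × (0.2530 − 0.0405) / (0.509 × 3.6) = 0.72 × 0.1160 = 0.0835

8.4%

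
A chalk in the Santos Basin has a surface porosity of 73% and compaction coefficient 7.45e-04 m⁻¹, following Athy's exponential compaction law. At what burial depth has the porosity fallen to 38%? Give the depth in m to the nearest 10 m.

Working in km (1 km = 1000 m; k in km⁻¹ = k in m⁻¹ × 1000):
Invert Athy's law: z = ln(n₀/n) / k
z = ln(0.73/0.38) / 0.745 = ln(1.921) / 0.745 = 0.6529 / 0.745 = 0.876 km

880 m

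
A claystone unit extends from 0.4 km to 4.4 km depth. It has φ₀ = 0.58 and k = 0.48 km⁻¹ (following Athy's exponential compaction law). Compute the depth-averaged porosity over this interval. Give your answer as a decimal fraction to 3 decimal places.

⟨φ⟩ = (1/(Z₂−Z₁)) ∫ φ₀ e^(−kZ) dZ = φ₀·(e^(−k·Z₁) − e^(−k·Z₂)) / (k·(Z₂−Z₁))
e^(−0.48×0.4) = 0.8253; e^(−0.48×4.4) = 0.1210
⟨φ⟩ = 0.58 × (0.8253 − 0.1210) / (0.48 × 4) = 0.58 × 0.3668 = 0.2128

0.213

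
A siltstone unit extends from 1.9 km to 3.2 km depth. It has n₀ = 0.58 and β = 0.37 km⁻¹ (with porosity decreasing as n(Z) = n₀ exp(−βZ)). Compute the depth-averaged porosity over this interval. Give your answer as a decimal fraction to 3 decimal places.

0.228

⟨n⟩ = (1/(Z₂−Z₁)) ∫ n₀ e^(−βZ) dZ = n₀·(e^(−β·Z₁) − e^(−β·Z₂)) / (β·(Z₂−Z₁))
e^(−0.37×1.9) = 0.4951; e^(−0.37×3.2) = 0.3061
⟨n⟩ = 0.58 × (0.4951 − 0.3061) / (0.37 × 1.3) = 0.58 × 0.3930 = 0.2280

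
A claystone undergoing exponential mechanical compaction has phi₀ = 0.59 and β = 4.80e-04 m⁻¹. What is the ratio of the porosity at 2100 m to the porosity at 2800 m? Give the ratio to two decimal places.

Working in km (1 km = 1000 m; β in km⁻¹ = β in m⁻¹ × 1000):
phi(d₁)/phi(d₂) = e^(−β·d₁)/e^(−β·d₂) = e^{β(d₂−d₁)}
= exp(0.48 × 0.7) = exp(0.336) = 1.3993

1.40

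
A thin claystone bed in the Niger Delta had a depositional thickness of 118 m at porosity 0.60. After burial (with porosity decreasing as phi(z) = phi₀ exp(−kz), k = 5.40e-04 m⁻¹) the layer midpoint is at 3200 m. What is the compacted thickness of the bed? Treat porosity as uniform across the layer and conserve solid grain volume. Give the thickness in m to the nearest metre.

53 m

Working in km (1 km = 1000 m; k in km⁻¹ = k in m⁻¹ × 1000):
Porosity at 3.2 km: phi = 0.6·exp(−0.54×3.2) = 0.1066
Solid-volume conservation: h(1−phi) = h₀(1−phi₀) ⇒ h = h₀·(1−phi₀)/(1−phi)
h = 0.118 × (1 − 0.6)/(1 − 0.1066) = 0.118 × 0.4477 = 0.0528 km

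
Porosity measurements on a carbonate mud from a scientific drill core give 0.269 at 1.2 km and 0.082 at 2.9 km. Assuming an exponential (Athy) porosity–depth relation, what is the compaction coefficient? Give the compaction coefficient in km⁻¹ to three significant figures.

Athy: phi(z) = phi₀ e^(−kz) ⇒ phi₁/phi₂ = e^{k(z₂−z₁)} ⇒ k = ln(phi₁/phi₂)/(z₂−z₁)
k = ln(0.269/0.082) / (2.9 − 1.2) = ln(3.28) / 1.7 = 1.1880 / 1.7 = 0.6988 km⁻¹

0.699 km⁻¹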